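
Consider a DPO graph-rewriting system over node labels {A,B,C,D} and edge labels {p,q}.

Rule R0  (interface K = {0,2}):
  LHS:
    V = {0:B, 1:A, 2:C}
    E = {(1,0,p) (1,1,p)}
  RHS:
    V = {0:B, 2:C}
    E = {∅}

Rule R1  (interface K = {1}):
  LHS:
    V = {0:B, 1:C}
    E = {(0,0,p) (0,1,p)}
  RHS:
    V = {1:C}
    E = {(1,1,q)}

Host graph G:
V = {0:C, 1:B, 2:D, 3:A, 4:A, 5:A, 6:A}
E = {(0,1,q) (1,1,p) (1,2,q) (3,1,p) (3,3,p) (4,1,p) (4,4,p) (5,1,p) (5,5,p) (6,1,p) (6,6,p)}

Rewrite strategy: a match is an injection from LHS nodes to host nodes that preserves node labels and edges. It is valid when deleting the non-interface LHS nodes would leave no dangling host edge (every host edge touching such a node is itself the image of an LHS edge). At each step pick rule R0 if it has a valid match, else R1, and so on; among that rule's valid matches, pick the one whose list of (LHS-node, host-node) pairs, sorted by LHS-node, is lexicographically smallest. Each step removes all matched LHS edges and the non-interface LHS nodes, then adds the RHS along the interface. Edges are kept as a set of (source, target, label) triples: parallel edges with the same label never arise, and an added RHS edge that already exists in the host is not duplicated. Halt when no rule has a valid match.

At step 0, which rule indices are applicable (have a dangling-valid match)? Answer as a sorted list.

R0: 4 valid matches — {0↦1, 1↦3, 2↦0}, {0↦1, 1↦4, 2↦0}, {0↦1, 1↦5, 2↦0} (+1 more)
R1: no valid match — LHS pattern not found

Answer: [R0]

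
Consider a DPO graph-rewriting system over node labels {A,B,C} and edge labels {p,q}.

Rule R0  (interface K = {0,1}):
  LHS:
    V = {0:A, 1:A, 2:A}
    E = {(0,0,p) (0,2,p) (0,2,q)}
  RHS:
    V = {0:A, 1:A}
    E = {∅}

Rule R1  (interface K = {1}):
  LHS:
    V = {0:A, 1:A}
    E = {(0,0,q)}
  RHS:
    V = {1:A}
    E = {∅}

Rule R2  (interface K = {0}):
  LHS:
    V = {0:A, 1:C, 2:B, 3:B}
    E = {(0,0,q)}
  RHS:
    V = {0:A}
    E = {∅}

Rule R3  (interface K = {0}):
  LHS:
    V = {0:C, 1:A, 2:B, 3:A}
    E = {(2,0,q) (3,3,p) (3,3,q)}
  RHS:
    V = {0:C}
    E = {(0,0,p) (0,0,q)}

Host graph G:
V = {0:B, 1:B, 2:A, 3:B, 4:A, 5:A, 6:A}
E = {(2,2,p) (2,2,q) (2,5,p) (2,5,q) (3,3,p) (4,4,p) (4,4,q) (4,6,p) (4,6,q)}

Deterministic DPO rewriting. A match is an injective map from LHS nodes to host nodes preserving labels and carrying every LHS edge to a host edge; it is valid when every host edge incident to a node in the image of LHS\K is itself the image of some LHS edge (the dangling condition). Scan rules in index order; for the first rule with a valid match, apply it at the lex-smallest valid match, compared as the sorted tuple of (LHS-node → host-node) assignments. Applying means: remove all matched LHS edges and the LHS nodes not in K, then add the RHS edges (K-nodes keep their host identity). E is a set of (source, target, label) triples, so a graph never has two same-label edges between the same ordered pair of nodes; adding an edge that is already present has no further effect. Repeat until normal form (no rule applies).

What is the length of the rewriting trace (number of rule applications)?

start.  V:7 E:9  edges: 2-p->2 2-q->2 2-p->5 2-q->5 3-p->3 4-p->4 4-q->4 4-p->6 4-q->6
1. fire R0 via {0↦2, 1↦4, 2↦5}  →  V:6 E:6  edges: 2-q->2 3-p->3 4-p->4 4-q->4 4-p->6 4-q->6
2. fire R0 via {0↦4, 1↦2, 2↦6}  →  V:5 E:3  edges: 2-q->2 3-p->3 4-q->4
3. fire R1 via {0↦2, 1↦4}  →  V:4 E:2  edges: 3-p->3 4-q->4
halt: no rule applies after step 3

Answer: 3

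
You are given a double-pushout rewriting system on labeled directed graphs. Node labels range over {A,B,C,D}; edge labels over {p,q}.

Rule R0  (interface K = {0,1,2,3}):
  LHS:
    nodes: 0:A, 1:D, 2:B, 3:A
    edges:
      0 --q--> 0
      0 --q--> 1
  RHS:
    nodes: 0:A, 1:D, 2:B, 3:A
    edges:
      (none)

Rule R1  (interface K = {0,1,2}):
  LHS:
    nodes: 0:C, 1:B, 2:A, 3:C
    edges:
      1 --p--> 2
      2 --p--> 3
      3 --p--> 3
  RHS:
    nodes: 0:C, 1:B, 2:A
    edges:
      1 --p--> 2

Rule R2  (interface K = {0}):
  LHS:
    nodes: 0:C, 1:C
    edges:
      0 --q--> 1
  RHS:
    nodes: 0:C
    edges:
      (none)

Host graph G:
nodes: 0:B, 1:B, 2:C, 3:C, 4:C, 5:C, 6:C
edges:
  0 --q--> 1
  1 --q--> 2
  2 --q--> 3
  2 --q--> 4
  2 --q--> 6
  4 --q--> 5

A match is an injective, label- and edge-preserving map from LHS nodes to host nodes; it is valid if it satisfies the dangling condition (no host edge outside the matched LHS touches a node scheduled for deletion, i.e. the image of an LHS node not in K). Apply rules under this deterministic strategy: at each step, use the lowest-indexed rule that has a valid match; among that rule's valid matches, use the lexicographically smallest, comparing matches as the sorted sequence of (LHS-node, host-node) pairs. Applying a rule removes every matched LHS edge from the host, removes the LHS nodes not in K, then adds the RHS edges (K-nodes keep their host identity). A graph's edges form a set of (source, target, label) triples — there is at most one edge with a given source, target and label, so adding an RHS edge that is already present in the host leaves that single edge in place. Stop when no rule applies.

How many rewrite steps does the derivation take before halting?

Answer: 4

Derivation:
start.  V:7 E:6  edges: 0-q->1 1-q->2 2-q->3 2-q->4 2-q->6 4-q->5
1. fire R2 via {0↦2, 1↦3}  →  V:6 E:5  edges: 0-q->1 1-q->2 2-q->4 2-q->6 4-q->5
2. fire R2 via {0↦2, 1↦6}  →  V:5 E:4  edges: 0-q->1 1-q->2 2-q->4 4-q->5
3. fire R2 via {0↦4, 1↦5}  →  V:4 E:3  edges: 0-q->1 1-q->2 2-q->4
4. fire R2 via {0↦2, 1↦4}  →  V:3 E:2  edges: 0-q->1 1-q->2
halt: no rule applies after step 4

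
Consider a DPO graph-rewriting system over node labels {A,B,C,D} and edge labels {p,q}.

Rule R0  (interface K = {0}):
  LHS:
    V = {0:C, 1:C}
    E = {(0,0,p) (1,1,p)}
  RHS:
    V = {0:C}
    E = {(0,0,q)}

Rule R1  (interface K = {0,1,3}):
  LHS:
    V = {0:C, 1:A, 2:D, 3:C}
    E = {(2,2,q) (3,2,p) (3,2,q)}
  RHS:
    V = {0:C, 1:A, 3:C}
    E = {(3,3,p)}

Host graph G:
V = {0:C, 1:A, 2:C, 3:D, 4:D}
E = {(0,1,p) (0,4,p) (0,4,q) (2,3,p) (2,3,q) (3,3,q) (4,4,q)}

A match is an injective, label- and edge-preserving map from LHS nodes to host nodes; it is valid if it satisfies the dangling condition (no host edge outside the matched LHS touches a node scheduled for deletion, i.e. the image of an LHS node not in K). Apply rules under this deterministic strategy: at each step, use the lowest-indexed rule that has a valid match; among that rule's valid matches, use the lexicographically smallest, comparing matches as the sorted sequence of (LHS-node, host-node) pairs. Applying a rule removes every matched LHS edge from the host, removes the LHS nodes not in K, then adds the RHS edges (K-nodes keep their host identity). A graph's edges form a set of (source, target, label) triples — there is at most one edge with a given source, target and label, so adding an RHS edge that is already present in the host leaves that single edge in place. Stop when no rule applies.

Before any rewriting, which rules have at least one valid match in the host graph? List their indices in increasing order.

R0: no valid match — LHS pattern not found
R1: 2 valid matches — {0↦0, 1↦1, 2↦3, 3↦2}, {0↦2, 1↦1, 2↦4, 3↦0}

Answer: [R1]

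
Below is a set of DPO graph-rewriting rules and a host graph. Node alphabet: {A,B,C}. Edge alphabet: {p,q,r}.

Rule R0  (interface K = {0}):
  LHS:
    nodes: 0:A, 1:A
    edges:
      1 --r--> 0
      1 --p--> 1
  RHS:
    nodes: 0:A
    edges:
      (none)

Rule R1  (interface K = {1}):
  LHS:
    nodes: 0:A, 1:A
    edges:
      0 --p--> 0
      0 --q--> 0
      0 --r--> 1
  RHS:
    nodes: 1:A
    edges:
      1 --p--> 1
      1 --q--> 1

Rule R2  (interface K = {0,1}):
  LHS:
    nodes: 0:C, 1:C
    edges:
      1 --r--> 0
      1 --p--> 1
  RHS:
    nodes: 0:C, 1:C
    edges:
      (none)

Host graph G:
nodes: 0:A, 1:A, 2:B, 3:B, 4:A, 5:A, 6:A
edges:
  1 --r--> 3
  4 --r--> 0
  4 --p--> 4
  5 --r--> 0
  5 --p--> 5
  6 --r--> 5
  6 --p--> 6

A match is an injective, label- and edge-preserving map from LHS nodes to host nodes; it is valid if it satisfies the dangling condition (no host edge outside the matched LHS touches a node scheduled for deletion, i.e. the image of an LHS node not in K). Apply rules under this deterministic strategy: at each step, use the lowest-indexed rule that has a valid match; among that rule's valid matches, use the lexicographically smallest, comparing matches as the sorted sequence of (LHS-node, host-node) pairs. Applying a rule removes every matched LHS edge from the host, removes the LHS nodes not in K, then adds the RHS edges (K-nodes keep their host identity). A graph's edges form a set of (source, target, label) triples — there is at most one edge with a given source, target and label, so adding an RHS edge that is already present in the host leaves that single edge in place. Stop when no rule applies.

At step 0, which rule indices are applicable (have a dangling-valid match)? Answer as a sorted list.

R0: 2 valid matches — {0↦0, 1↦4}, {0↦5, 1↦6}
R1: no valid match — LHS pattern not found
R2: no valid match — LHS pattern not found

Answer: [R0]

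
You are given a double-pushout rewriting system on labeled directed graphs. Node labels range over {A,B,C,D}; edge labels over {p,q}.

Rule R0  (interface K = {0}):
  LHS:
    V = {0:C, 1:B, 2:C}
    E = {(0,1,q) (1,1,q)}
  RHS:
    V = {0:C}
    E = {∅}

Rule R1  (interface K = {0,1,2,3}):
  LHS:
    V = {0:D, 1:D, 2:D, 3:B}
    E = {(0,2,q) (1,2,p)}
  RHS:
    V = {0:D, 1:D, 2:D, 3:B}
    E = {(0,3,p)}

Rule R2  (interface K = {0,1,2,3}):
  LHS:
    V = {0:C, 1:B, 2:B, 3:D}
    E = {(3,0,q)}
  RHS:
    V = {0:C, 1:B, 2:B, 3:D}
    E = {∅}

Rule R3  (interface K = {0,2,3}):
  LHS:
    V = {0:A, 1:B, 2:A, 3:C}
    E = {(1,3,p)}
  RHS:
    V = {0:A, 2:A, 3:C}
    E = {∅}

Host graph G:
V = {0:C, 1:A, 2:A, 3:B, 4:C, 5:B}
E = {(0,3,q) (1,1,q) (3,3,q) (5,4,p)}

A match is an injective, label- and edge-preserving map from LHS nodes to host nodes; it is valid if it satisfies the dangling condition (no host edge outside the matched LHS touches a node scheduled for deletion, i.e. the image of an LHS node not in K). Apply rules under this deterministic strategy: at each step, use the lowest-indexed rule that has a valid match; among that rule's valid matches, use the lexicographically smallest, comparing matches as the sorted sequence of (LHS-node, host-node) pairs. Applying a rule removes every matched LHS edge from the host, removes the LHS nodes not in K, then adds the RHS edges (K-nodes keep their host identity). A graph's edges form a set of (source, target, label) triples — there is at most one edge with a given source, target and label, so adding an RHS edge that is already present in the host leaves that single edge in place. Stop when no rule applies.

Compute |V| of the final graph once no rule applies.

Answer: 3

Steps:
[0] host  ⇒  6 nodes, 4 edges  {0-q->3 1-q->1 3-q->3 5-p->4}
[1] R3 @ {0↦1, 1↦5, 2↦2, 3↦4}  ⇒  5 nodes, 3 edges  {0-q->3 1-q->1 3-q->3}
[2] R0 @ {0↦0, 1↦3, 2↦4}  ⇒  3 nodes, 1 edges  {1-q->1}
final graph: no rule applies after step 2
NF nodes: {0:C, 1:A, 2:A}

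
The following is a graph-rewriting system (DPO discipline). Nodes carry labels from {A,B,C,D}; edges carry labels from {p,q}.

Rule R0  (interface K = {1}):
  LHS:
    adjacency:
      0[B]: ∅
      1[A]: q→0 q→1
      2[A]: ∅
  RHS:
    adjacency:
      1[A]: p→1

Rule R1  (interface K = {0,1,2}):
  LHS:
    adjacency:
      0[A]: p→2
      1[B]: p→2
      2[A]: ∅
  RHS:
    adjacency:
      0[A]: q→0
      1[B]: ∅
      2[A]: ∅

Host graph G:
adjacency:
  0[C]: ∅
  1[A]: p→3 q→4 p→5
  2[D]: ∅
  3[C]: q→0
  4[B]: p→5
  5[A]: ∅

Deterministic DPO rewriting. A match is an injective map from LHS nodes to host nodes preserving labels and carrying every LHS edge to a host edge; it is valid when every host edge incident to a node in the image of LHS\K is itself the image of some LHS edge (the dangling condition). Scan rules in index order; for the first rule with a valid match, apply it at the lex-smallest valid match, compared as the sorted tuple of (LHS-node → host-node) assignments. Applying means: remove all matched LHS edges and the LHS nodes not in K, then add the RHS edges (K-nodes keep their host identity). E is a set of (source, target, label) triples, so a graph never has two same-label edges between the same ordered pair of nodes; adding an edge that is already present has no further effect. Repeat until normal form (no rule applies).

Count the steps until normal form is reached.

Answer: 2

Derivation:
[0] host  ⇒  6 nodes, 5 edges  {1-p->3 1-q->4 1-p->5 3-q->0 4-p->5}
[1] R1 @ {0↦1, 1↦4, 2↦5}  ⇒  6 nodes, 4 edges  {1-q->1 1-p->3 1-q->4 3-q->0}
[2] R0 @ {0↦4, 1↦1, 2↦5}  ⇒  4 nodes, 3 edges  {1-p->1 1-p->3 3-q->0}
normal form: no rule applies after step 2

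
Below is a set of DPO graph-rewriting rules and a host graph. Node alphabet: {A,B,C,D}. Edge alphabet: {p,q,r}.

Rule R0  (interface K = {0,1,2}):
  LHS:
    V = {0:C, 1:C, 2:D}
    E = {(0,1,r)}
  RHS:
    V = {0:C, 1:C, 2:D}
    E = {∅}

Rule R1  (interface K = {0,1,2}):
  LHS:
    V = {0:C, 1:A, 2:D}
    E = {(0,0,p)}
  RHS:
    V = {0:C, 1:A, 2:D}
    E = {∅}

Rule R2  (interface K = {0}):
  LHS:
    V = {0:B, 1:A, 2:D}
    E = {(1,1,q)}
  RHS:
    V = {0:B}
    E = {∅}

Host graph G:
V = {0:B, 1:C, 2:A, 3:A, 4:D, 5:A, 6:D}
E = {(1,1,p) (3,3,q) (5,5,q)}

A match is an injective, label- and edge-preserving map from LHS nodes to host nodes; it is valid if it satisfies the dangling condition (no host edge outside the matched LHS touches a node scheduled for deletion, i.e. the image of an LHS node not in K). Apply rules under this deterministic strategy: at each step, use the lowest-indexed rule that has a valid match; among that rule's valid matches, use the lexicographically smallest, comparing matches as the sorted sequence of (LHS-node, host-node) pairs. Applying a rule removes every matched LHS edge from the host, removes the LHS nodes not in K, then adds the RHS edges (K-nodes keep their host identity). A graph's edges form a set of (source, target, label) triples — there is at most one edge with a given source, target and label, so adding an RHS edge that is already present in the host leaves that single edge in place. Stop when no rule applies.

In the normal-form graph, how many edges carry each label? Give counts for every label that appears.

[0] host  ⇒  7 nodes, 3 edges  {1-p->1 3-q->3 5-q->5}
[1] R1 @ {0↦1, 1↦2, 2↦4}  ⇒  7 nodes, 2 edges  {3-q->3 5-q->5}
[2] R2 @ {0↦0, 1↦3, 2↦4}  ⇒  5 nodes, 1 edges  {5-q->5}
[3] R2 @ {0↦0, 1↦5, 2↦6}  ⇒  3 nodes, 0 edges  {∅}
halt: no rule applies after step 3
NF edges: []

Answer: (no edges)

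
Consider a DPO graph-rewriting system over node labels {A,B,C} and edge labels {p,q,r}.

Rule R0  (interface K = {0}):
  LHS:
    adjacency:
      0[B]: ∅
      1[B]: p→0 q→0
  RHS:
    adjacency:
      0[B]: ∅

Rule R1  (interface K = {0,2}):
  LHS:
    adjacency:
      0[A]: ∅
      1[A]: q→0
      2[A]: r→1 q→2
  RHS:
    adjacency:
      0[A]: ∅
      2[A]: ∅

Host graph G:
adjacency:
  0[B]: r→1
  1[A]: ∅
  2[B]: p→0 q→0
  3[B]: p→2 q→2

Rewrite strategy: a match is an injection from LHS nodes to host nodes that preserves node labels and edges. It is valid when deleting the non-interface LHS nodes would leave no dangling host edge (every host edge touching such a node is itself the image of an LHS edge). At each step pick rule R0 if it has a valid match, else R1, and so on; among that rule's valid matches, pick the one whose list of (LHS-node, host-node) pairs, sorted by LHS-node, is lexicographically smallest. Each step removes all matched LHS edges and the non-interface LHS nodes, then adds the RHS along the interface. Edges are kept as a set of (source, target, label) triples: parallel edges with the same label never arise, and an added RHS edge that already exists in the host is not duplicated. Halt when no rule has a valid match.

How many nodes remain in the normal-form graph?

initial: |V|=4 |E|=5  E = 0-r->1 2-p->0 2-q->0 3-p->2 3-q->2
step 1: apply R0 at {0↦2, 1↦3}  → |V|=3 |E|=3  E = 0-r->1 2-p->0 2-q->0
step 2: apply R0 at {0↦0, 1↦2}  → |V|=2 |E|=1  E = 0-r->1
normal form: no rule applies after step 2
NF nodes: {0:B, 1:A}

Answer: 2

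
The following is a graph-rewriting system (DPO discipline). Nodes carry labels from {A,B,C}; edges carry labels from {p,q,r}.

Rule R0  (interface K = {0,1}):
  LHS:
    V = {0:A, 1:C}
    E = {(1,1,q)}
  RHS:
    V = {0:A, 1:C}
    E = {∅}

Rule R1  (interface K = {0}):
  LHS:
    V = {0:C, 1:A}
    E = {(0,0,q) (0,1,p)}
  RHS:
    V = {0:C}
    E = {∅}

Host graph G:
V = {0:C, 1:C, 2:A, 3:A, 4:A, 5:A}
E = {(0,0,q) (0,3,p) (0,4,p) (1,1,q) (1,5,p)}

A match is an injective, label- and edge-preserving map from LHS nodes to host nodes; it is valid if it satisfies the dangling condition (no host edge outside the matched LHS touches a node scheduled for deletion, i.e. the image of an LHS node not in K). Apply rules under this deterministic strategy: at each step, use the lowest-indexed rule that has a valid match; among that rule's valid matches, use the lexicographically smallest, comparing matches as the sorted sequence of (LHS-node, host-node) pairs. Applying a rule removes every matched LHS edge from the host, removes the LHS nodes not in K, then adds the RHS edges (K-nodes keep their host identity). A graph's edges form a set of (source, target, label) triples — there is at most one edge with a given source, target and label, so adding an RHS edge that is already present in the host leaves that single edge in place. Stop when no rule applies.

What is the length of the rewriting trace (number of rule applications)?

initial: |V|=6 |E|=5  E = 0-q->0 0-p->3 0-p->4 1-q->1 1-p->5
step 1: apply R0 at {0↦2, 1↦0}  → |V|=6 |E|=4  E = 0-p->3 0-p->4 1-q->1 1-p->5
step 2: apply R0 at {0↦2, 1↦1}  → |V|=6 |E|=3  E = 0-p->3 0-p->4 1-p->5
halt: no rule applies after step 2

Answer: 2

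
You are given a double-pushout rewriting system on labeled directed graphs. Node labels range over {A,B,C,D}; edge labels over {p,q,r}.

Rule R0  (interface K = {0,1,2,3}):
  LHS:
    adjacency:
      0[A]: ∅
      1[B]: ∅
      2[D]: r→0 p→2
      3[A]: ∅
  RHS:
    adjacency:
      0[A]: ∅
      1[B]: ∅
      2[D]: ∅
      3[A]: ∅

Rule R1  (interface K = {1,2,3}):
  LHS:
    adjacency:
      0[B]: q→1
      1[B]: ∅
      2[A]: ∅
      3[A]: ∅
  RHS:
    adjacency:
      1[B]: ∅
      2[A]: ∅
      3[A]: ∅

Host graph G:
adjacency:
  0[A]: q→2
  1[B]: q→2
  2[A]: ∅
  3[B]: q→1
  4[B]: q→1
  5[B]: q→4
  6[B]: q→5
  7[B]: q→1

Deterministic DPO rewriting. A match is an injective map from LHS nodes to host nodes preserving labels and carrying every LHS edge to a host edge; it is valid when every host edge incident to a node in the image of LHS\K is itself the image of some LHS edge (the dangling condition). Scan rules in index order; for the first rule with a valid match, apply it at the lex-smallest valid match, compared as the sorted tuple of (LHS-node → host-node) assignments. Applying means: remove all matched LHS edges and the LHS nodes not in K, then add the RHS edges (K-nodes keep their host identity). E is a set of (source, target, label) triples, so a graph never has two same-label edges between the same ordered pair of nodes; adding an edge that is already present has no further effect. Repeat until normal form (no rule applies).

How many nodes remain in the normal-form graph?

initial: |V|=8 |E|=7  E = 0-q->2 1-q->2 3-q->1 4-q->1 5-q->4 6-q->5 7-q->1
step 1: apply R1 at {0↦3, 1↦1, 2↦0, 3↦2}  → |V|=7 |E|=6  E = 0-q->2 1-q->2 4-q->1 5-q->4 6-q->5 7-q->1
step 2: apply R1 at {0↦6, 1↦5, 2↦0, 3↦2}  → |V|=6 |E|=5  E = 0-q->2 1-q->2 4-q->1 5-q->4 7-q->1
step 3: apply R1 at {0↦5, 1↦4, 2↦0, 3↦2}  → |V|=5 |E|=4  E = 0-q->2 1-q->2 4-q->1 7-q->1
step 4: apply R1 at {0↦4, 1↦1, 2↦0, 3↦2}  → |V|=4 |E|=3  E = 0-q->2 1-q->2 7-q->1
step 5: apply R1 at {0↦7, 1↦1, 2↦0, 3↦2}  → |V|=3 |E|=2  E = 0-q->2 1-q->2
normal form: no rule applies after step 5
NF nodes: {0:A, 1:B, 2:A}

Answer: 3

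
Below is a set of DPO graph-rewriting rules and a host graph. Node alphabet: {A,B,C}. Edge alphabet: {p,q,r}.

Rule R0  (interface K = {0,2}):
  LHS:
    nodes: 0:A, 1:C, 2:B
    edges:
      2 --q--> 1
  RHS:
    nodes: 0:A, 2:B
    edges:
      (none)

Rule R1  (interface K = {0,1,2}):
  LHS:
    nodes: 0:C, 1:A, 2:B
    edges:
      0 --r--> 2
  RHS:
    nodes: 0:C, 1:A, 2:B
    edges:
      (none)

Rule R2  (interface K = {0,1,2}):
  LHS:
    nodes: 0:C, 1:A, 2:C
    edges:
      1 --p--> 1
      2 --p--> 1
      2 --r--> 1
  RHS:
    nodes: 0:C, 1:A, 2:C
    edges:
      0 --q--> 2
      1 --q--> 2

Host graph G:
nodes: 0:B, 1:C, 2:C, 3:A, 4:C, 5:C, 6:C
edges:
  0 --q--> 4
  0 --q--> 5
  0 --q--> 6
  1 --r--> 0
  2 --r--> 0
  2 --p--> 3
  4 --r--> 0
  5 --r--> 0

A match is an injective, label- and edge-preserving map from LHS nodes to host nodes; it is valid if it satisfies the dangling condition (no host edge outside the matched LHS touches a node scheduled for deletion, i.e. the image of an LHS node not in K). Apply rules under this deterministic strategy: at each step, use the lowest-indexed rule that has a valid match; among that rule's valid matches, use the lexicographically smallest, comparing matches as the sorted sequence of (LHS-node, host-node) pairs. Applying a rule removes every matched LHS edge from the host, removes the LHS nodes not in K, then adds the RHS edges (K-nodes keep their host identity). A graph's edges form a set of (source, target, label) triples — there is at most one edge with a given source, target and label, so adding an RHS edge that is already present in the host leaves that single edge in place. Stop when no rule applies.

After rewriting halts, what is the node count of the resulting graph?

Answer: 4

Steps:
initial: |V|=7 |E|=8  E = 0-q->4 0-q->5 0-q->6 1-r->0 2-r->0 2-p->3 4-r->0 5-r->0
step 1: apply R0 at {0↦3, 1↦6, 2↦0}  → |V|=6 |E|=7  E = 0-q->4 0-q->5 1-r->0 2-r->0 2-p->3 4-r->0 5-r->0
step 2: apply R1 at {0↦1, 1↦3, 2↦0}  → |V|=6 |E|=6  E = 0-q->4 0-q->5 2-r->0 2-p->3 4-r->0 5-r->0
step 3: apply R1 at {0↦2, 1↦3, 2↦0}  → |V|=6 |E|=5  E = 0-q->4 0-q->5 2-p->3 4-r->0 5-r->0
step 4: apply R1 at {0↦4, 1↦3, 2↦0}  → |V|=6 |E|=4  E = 0-q->4 0-q->5 2-p->3 5-r->0
step 5: apply R0 at {0↦3, 1↦4, 2↦0}  → |V|=5 |E|=3  E = 0-q->5 2-p->3 5-r->0
step 6: apply R1 at {0↦5, 1↦3, 2↦0}  → |V|=5 |E|=2  E = 0-q->5 2-p->3
step 7: apply R0 at {0↦3, 1↦5, 2↦0}  → |V|=4 |E|=1  E = 2-p->3
halt: no rule applies after step 7
NF nodes: {0:B, 1:C, 2:C, 3:A}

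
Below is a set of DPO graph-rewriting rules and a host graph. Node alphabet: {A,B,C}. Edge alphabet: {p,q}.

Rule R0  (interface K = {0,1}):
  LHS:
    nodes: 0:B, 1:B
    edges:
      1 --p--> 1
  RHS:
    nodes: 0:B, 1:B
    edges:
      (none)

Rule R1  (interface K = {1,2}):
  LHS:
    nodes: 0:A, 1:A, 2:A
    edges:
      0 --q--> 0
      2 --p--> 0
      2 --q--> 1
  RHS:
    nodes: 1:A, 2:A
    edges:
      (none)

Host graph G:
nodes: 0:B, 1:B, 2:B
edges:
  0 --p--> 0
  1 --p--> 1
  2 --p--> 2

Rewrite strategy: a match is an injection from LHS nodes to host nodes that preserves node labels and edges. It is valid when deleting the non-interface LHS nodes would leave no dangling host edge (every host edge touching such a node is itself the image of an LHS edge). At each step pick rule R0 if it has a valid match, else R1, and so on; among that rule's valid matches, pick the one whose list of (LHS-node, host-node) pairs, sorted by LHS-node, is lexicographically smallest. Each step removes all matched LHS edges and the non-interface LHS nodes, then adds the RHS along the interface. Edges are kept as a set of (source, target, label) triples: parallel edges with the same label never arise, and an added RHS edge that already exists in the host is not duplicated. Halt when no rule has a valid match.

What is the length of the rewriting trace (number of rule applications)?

Answer: 3

Steps:
start.  V:3 E:3  edges: 0-p->0 1-p->1 2-p->2
1. fire R0 via {0↦0, 1↦1}  →  V:3 E:2  edges: 0-p->0 2-p->2
2. fire R0 via {0↦0, 1↦2}  →  V:3 E:1  edges: 0-p->0
3. fire R0 via {0↦1, 1↦0}  →  V:3 E:0  edges: ∅
halt: no rule applies after step 3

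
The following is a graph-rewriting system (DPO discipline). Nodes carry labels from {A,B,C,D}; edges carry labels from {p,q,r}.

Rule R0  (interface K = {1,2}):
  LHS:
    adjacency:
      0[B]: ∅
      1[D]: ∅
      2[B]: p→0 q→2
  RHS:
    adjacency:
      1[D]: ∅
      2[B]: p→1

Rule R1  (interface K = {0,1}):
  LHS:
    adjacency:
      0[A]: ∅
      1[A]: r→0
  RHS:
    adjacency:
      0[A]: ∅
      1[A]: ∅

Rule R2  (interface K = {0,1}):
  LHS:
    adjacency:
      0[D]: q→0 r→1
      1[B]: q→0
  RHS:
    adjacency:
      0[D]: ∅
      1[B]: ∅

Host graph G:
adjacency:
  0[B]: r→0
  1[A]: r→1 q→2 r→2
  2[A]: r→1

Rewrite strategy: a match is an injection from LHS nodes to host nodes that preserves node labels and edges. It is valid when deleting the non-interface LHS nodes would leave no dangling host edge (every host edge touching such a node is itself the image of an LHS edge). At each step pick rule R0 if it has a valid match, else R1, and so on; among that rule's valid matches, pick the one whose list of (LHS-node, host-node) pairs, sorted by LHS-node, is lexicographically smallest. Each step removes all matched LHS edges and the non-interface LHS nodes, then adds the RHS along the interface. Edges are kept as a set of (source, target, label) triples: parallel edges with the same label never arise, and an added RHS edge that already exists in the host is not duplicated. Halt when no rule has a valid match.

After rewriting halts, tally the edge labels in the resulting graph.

Answer: q:1 r:2

Rewrite trace:
[0] host  ⇒  3 nodes, 5 edges  {0-r->0 1-r->1 1-q->2 1-r->2 2-r->1}
[1] R1 @ {0↦1, 1↦2}  ⇒  3 nodes, 4 edges  {0-r->0 1-r->1 1-q->2 1-r->2}
[2] R1 @ {0↦2, 1↦1}  ⇒  3 nodes, 3 edges  {0-r->0 1-r->1 1-q->2}
normal form: no rule applies after step 2
NF edges: [(0, 0, 'r'), (1, 1, 'r'), (1, 2, 'q')]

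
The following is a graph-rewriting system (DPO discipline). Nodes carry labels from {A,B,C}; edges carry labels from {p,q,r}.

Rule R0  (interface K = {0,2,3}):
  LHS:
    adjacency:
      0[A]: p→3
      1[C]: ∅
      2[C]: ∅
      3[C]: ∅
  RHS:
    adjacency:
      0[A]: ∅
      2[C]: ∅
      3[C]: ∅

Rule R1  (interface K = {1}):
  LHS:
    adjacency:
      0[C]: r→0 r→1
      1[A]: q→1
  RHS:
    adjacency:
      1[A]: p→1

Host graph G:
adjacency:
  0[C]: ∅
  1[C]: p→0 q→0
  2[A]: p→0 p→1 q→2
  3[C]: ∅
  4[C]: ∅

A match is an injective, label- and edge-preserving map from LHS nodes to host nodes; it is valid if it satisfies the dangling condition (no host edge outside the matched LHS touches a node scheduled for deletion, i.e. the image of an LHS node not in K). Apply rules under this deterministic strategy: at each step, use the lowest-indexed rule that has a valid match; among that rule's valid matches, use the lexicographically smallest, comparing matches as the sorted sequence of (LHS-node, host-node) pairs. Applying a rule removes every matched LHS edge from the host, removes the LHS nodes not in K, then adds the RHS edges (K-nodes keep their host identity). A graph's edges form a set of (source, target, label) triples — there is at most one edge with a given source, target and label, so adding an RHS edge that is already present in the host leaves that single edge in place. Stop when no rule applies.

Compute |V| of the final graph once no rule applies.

initial: |V|=5 |E|=5  E = 1-p->0 1-q->0 2-p->0 2-p->1 2-q->2
step 1: apply R0 at {0↦2, 1↦3, 2↦0, 3↦1}  → |V|=4 |E|=4  E = 1-p->0 1-q->0 2-p->0 2-q->2
step 2: apply R0 at {0↦2, 1↦4, 2↦1, 3↦0}  → |V|=3 |E|=3  E = 1-p->0 1-q->0 2-q->2
normal form: no rule applies after step 2
NF nodes: {0:C, 1:C, 2:A}

Answer: 3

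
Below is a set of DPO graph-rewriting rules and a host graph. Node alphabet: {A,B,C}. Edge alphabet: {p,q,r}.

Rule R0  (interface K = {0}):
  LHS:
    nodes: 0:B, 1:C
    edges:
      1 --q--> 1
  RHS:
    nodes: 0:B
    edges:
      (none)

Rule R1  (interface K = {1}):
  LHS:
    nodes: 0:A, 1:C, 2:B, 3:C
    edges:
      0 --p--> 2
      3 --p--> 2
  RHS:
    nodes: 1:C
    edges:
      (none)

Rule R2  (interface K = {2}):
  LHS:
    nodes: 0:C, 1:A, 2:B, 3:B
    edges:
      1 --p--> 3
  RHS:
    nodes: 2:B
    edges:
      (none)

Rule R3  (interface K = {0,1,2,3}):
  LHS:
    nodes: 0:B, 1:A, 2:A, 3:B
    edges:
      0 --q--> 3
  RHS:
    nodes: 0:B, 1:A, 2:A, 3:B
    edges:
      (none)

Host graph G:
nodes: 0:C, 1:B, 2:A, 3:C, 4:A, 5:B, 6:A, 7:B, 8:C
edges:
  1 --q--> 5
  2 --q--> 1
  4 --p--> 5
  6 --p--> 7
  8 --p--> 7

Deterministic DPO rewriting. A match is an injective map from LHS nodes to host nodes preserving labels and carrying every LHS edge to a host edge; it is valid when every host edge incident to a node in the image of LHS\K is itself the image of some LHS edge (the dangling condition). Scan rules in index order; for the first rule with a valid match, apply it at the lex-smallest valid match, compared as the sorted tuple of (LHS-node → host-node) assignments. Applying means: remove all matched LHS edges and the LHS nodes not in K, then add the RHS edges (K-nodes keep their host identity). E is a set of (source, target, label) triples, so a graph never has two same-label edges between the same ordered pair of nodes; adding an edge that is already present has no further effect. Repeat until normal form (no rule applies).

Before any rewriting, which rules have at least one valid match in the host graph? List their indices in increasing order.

Answer: [R1,R3]

Steps:
R0: no valid match — LHS pattern not found
R1: 2 valid matches — {0↦6, 1↦0, 2↦7, 3↦8}, {0↦6, 1↦3, 2↦7, 3↦8}
R2: no valid match — 12 raw matches, all fail dangling condition
R3: 6 valid matches — {0↦1, 1↦2, 2↦4, 3↦5}, {0↦1, 1↦2, 2↦6, 3↦5}, {0↦1, 1↦4, 2↦2, 3↦5} (+3 more)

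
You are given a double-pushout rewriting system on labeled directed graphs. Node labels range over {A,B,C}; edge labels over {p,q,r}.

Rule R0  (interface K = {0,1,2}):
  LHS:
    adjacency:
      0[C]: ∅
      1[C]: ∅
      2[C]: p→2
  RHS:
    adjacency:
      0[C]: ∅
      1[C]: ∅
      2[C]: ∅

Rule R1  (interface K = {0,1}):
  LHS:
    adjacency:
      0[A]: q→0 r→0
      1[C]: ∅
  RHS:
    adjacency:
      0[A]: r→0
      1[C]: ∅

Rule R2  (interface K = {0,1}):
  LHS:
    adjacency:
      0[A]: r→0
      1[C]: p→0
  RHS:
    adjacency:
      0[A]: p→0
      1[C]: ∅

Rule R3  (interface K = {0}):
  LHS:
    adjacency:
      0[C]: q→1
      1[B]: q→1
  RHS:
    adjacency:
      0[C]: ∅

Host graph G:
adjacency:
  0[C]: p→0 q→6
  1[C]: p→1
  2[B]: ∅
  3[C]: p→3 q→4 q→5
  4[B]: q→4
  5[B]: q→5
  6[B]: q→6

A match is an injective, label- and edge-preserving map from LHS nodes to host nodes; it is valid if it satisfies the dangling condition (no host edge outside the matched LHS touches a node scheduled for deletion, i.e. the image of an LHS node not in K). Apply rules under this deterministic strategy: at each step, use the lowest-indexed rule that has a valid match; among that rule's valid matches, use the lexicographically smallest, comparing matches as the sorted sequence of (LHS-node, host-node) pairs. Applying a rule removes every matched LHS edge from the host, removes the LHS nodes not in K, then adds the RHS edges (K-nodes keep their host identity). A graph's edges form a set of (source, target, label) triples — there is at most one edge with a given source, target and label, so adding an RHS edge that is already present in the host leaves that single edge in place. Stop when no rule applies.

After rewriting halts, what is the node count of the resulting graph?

Answer: 4

Steps:
start.  V:7 E:9  edges: 0-p->0 0-q->6 1-p->1 3-p->3 3-q->4 3-q->5 4-q->4 5-q->5 6-q->6
1. fire R0 via {0↦0, 1↦1, 2↦3}  →  V:7 E:8  edges: 0-p->0 0-q->6 1-p->1 3-q->4 3-q->5 4-q->4 5-q->5 6-q->6
2. fire R0 via {0↦0, 1↦3, 2↦1}  →  V:7 E:7  edges: 0-p->0 0-q->6 3-q->4 3-q->5 4-q->4 5-q->5 6-q->6
3. fire R0 via {0↦1, 1↦3, 2↦0}  →  V:7 E:6  edges: 0-q->6 3-q->4 3-q->5 4-q->4 5-q->5 6-q->6
4. fire R3 via {0↦0, 1↦6}  →  V:6 E:4  edges: 3-q->4 3-q->5 4-q->4 5-q->5
5. fire R3 via {0↦3, 1↦4}  →  V:5 E:2  edges: 3-q->5 5-q->5
6. fire R3 via {0↦3, 1↦5}  →  V:4 E:0  edges: ∅
final graph: no rule applies after step 6
NF nodes: {0:C, 1:C, 2:B, 3:C}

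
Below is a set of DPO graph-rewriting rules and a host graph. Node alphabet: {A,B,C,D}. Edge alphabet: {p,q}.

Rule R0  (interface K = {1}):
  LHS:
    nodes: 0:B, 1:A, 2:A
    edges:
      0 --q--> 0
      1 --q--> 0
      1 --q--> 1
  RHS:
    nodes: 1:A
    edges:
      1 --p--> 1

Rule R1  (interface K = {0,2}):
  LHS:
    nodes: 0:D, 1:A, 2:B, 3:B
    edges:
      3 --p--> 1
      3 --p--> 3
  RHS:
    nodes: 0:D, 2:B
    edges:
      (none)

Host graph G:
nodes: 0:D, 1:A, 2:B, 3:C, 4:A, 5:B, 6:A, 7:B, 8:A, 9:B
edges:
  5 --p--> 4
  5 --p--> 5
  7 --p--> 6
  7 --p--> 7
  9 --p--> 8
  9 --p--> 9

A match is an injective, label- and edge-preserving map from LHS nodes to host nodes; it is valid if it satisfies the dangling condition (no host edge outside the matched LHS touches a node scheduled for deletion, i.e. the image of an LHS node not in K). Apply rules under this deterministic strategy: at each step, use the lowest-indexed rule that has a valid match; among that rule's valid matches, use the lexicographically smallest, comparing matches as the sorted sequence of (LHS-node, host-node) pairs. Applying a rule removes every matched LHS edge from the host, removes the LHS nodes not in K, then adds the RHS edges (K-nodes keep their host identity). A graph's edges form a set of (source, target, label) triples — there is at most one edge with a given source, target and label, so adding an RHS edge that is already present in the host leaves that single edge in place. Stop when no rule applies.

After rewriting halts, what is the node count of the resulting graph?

[0] host  ⇒  10 nodes, 6 edges  {5-p->4 5-p->5 7-p->6 7-p->7 9-p->8 9-p->9}
[1] R1 @ {0↦0, 1↦4, 2↦2, 3↦5}  ⇒  8 nodes, 4 edges  {7-p->6 7-p->7 9-p->8 9-p->9}
[2] R1 @ {0↦0, 1↦6, 2↦2, 3↦7}  ⇒  6 nodes, 2 edges  {9-p->8 9-p->9}
[3] R1 @ {0↦0, 1↦8, 2↦2, 3↦9}  ⇒  4 nodes, 0 edges  {∅}
normal form: no rule applies after step 3
NF nodes: {0:D, 1:A, 2:B, 3:C}

Answer: 4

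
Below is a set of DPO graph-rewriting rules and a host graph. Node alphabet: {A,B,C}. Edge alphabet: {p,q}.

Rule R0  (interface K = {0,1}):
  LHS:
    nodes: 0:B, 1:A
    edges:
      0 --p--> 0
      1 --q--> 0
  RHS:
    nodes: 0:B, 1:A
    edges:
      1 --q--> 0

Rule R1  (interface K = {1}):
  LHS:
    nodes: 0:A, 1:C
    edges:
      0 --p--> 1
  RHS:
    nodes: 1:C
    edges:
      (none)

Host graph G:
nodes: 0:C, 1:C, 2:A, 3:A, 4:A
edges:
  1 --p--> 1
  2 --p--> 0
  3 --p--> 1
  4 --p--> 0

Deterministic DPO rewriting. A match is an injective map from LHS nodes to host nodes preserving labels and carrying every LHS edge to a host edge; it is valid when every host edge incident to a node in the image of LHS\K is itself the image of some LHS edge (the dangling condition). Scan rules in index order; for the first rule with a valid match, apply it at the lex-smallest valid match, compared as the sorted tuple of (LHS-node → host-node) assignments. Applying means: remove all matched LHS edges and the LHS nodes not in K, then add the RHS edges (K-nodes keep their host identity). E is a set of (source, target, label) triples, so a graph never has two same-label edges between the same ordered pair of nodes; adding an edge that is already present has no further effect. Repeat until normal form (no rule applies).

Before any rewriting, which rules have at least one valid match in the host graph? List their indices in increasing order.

R0: no valid match — LHS pattern not found
R1: 3 valid matches — {0↦2, 1↦0}, {0↦3, 1↦1}, {0↦4, 1↦0}

Answer: [R1]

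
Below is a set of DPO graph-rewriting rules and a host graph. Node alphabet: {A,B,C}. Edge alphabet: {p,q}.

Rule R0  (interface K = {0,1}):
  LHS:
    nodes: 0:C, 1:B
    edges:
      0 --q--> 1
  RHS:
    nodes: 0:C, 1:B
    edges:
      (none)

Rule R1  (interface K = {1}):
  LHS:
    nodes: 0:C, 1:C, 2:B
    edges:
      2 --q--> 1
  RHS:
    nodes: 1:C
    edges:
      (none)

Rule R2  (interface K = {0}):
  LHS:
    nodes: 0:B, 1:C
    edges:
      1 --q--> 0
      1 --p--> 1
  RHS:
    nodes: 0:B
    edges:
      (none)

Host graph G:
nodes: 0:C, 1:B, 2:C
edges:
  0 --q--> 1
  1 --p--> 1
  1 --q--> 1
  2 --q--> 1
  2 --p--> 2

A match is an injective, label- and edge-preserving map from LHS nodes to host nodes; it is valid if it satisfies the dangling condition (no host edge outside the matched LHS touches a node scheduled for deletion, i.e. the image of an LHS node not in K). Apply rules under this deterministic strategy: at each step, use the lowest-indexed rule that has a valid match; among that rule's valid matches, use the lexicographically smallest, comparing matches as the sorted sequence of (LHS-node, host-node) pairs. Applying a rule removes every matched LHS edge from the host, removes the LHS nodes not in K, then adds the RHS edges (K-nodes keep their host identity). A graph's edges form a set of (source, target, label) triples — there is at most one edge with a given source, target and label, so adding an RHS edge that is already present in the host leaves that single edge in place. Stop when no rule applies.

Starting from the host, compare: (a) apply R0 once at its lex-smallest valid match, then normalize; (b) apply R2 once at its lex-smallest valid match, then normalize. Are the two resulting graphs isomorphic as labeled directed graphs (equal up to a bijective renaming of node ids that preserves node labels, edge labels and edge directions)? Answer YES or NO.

branch R0-first: apply at {0↦0, 1↦1} → |E|=4, then 1 more step(s) → NF |V|=3 |E|=3 V={0:C, 1:B, 2:C} E=1-p->1 1-q->1 2-p->2
branch R2-first: apply at {0↦1, 1↦2} → |E|=3, then 1 more step(s) → NF |V|=2 |E|=2 V={0:C, 1:B} E=1-p->1 1-q->1
graphs not isomorphic

Answer: NO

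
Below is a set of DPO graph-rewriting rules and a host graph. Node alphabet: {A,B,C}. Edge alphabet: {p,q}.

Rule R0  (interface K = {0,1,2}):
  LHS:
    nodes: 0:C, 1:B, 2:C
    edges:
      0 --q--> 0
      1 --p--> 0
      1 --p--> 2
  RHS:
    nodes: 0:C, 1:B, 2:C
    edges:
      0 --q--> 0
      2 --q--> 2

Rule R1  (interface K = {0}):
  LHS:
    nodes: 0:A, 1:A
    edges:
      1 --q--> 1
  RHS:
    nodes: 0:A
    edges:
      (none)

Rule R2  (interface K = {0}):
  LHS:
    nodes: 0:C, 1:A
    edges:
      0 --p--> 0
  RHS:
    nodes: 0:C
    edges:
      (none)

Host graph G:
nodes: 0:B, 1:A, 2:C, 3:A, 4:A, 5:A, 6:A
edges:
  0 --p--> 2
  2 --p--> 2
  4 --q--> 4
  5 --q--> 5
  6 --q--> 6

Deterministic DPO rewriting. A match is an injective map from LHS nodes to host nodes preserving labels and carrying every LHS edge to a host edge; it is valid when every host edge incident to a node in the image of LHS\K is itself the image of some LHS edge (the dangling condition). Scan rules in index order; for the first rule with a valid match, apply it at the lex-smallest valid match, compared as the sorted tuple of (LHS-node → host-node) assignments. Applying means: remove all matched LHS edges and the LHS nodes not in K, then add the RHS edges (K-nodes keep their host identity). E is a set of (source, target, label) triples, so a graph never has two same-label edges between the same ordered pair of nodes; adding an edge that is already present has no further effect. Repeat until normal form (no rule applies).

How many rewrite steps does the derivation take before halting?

Answer: 4

Steps:
[0] host  ⇒  7 nodes, 5 edges  {0-p->2 2-p->2 4-q->4 5-q->5 6-q->6}
[1] R1 @ {0↦1, 1↦4}  ⇒  6 nodes, 4 edges  {0-p->2 2-p->2 5-q->5 6-q->6}
[2] R1 @ {0↦1, 1↦5}  ⇒  5 nodes, 3 edges  {0-p->2 2-p->2 6-q->6}
[3] R1 @ {0↦1, 1↦6}  ⇒  4 nodes, 2 edges  {0-p->2 2-p->2}
[4] R2 @ {0↦2, 1↦1}  ⇒  3 nodes, 1 edges  {0-p->2}
normal form: no rule applies after step 4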